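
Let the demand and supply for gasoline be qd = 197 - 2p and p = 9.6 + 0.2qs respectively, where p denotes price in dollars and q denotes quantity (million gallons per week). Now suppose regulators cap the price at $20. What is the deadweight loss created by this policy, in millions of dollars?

1968.75

Rearranging supply gives qs = 5p - 48. Setting quantity demanded equal to quantity supplied, 197 - 2p = 5p - 48, gives p* = 35 and q* = 127.
The ceiling of 20 is below the equilibrium price 35, so it binds.
At p = 20: qd = 197 - 2·20 = 157 and qs = 5·20 - 48 = 52.
Quantity traded falls to 52. At q = 52 the demand price is (197 - 52)/2 = 72.5 and the supply price is (48 + 52)/5 = 20.
Deadweight loss = ½ · (72.5 - 20) · (127 - 52) = ½ · 52.5 · 75 = 1968.75.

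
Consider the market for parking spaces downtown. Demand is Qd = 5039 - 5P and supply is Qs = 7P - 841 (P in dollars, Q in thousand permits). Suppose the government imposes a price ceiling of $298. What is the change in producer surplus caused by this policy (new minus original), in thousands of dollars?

-368064

In a free market, 5039 - 5P = 7P - 841 gives the equilibrium P* = 490, Q* = 2589.
The ceiling of 298 is below the equilibrium price 490, so it binds.
At P = 298: Qd = 5039 - 5·298 = 3549 and Qs = 7·298 - 841 = 1245.
Producer surplus without the control is ½ · (490 - 841/7) · 2589 = 6702921/14.
With the ceiling, producers sell 1245 units at 298, so PS = ½ · (298 - 841/7) · 1245 = 1550025/14.
Change in producer surplus = 1550025/14 - 6702921/14 = -368064.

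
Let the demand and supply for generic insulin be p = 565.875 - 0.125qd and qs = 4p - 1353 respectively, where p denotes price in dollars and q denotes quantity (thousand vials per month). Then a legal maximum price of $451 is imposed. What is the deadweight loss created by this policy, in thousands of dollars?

Rearranging demand gives qd = 4527 - 8p. Setting quantity demanded equal to quantity supplied, 4527 - 8p = 4p - 1353, gives p* = 490 and q* = 607.
The ceiling of 451 is below the equilibrium price 490, so it binds.
At p = 451: qd = 4527 - 8·451 = 919 and qs = 4·451 - 1353 = 451.
Quantity traded falls to 451. At q = 451 the demand price is (4527 - 451)/8 = 509.5 and the supply price is (1353 + 451)/4 = 451.
Deadweight loss = ½ · (509.5 - 451) · (607 - 451) = ½ · 58.5 · 156 = 4563.

4563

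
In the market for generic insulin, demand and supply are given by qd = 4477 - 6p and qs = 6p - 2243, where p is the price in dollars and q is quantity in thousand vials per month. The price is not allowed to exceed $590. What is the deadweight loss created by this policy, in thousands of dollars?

0

Without the control the market clears where 4477 - 6p = 6p - 2243, i.e. p* = 560 and q* = 1117.
Since 590 is above p* = 560, the ceiling does not bind and the free-market outcome prevails.
Since the control does not bind, no trades are prevented and deadweight loss is zero.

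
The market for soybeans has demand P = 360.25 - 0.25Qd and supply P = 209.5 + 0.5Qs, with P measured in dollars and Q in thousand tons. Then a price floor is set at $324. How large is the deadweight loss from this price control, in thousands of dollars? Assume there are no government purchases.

1176

Rearranging demand gives Qd = 1441 - 4P; rearranging supply gives Qs = 2P - 419. Setting quantity demanded equal to quantity supplied, 1441 - 4P = 2P - 419, gives P* = 310 and Q* = 201.
The floor of 324 is above the equilibrium price 310, so it binds.
At P = 324: Qd = 1441 - 4·324 = 145 and Qs = 2·324 - 419 = 229.
Quantity traded falls to 145. At Q = 145 the demand price is (1441 - 145)/4 = 324 and the supply price is (419 + 145)/2 = 282.
Deadweight loss = ½ · (324 - 282) · (201 - 145) = ½ · 42 · 56 = 1176.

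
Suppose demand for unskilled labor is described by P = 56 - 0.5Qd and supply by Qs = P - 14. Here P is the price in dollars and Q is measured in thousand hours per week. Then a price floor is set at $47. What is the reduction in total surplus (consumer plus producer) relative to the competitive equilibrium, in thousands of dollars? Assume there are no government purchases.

Rearranging demand gives Qd = 112 - 2P. Without the control the market clears where 112 - 2P = P - 14, i.e. P* = 42 and Q* = 28.
The floor of 47 is above the equilibrium price 42, so it binds.
At P = 47: Qd = 112 - 2·47 = 18 and Qs = 47 - 14 = 33.
Quantity traded falls to 18. At Q = 18 the demand price is (112 - 18)/2 = 47 and the supply price is 14 + 18 = 32.
Deadweight loss = ½ · (47 - 32) · (28 - 18) = ½ · 15 · 10 = 75.

75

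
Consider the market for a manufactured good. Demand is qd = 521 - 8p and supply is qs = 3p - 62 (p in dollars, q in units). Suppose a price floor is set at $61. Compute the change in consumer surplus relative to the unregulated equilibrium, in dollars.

In a free market, 521 - 8p = 3p - 62 gives the equilibrium p* = 53, q* = 97.
The floor of 61 is above the equilibrium price 53, so it binds.
At p = 61: qd = 521 - 8·61 = 33 and qs = 3·61 - 62 = 121.
Consumer surplus without the control is ½ · (65.125 - 53) · 97 = 588.0625.
With the floor, consumers buy 33 units at 61, so CS = ½ · (65.125 - 61) · 33 = 68.0625.
Change in consumer surplus = 68.0625 - 588.0625 = -520.

-520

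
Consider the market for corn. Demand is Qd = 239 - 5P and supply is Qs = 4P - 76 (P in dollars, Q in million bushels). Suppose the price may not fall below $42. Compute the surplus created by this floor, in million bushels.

Equilibrium: 239 - 5P = 4P - 76, so 315 = 9P and P* = 35, Q* = 64.
Since 42 > 35, the floor is binding.
At P = 42: Qd = 239 - 5·42 = 29 and Qs = 4·42 - 76 = 92.
Surplus = Qs - Qd = 92 - 29 = 63.

63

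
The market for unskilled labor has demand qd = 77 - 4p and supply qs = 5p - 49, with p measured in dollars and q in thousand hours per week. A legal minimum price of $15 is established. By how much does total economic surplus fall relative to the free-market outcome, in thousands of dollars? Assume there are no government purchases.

Setting quantity demanded equal to quantity supplied, 77 - 4p = 5p - 49, gives p* = 14 and q* = 21.
Because the floor (15) lies above the market-clearing price, it is binding.
At p = 15: qd = 77 - 4·15 = 17 and qs = 5·15 - 49 = 26.
Quantity traded falls to 17. At q = 17 the demand price is (77 - 17)/4 = 15 and the supply price is (49 + 17)/5 = 13.2.
Deadweight loss = ½ · (15 - 13.2) · (21 - 17) = ½ · 1.8 · 4 = 3.6.

3.6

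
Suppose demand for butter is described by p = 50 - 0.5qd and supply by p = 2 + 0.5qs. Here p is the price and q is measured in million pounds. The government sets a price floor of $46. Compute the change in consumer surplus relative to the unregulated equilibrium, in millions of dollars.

-560

Rearranging demand gives qd = 100 - 2p; rearranging supply gives qs = 2p - 4. In a free market, 100 - 2p = 2p - 4 gives the equilibrium p* = 26, q* = 48.
Since 46 > 26, the floor is binding.
At p = 46: qd = 100 - 2·46 = 8 and qs = 2·46 - 4 = 88.
Consumer surplus without the control is ½ · (50 - 26) · 48 = 576.
With the floor, consumers buy 8 units at 46, so CS = ½ · (50 - 46) · 8 = 16.
Change in consumer surplus = 16 - 576 = -560.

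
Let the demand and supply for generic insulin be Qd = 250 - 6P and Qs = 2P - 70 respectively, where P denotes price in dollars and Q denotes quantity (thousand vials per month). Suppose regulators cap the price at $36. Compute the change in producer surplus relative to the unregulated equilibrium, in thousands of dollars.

Equilibrium: 250 - 6P = 2P - 70, so 320 = 8P and P* = 40, Q* = 10.
Since 36 < 40, the ceiling is binding.
At P = 36: Qd = 250 - 6·36 = 34 and Qs = 2·36 - 70 = 2.
Producer surplus without the control is ½ · (40 - 35) · 10 = 25.
With the ceiling, producers sell 2 units at 36, so PS = ½ · (36 - 35) · 2 = 1.
Change in producer surplus = 1 - 25 = -24.

-24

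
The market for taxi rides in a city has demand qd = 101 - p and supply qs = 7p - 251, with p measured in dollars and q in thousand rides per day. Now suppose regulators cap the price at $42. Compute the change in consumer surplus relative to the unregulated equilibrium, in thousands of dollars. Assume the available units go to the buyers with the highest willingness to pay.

Without the control the market clears where 101 - p = 7p - 251, i.e. p* = 44 and q* = 57.
The ceiling of 42 is below the equilibrium price 44, so it binds.
At p = 42: qd = 101 - 42 = 59 and qs = 7·42 - 251 = 43.
Consumer surplus without the control is ½ · (101 - 44) · 57 = 1624.5.
With the ceiling, 43 units are sold at 42 (assume they go to the highest-value buyers). The demand price at q = 43 is 58, so CS = ½ · [(101 - 42) + (58 - 42)] · 43 = 1612.5.
Change in consumer surplus = 1612.5 - 1624.5 = -12.

-12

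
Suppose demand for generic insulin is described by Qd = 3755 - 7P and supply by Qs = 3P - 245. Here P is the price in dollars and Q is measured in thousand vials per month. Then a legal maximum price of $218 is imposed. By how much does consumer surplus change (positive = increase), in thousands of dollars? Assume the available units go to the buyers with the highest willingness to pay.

53144

Setting quantity demanded equal to quantity supplied, 3755 - 7P = 3P - 245, gives P* = 400 and Q* = 955.
Because the ceiling (218) lies below the market-clearing price, it is binding.
At P = 218: Qd = 3755 - 7·218 = 2229 and Qs = 3·218 - 245 = 409.
Consumer surplus without the control is ½ · (3755/7 - 400) · 955 = 912025/14.
With the ceiling, 409 units are sold at 218 (assume they go to the highest-value buyers). The demand price at Q = 409 is 478, so CS = ½ · [(3755/7 - 218) + (478 - 218)] · 409 = 1656041/14.
Change in consumer surplus = 1656041/14 - 912025/14 = 53144.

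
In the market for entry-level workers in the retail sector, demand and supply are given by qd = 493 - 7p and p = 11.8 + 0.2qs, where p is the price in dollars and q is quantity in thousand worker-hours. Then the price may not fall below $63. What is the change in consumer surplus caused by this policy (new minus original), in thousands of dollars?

Rearranging supply gives qs = 5p - 59. In a free market, 493 - 7p = 5p - 59 gives the equilibrium p* = 46, q* = 171.
The floor of 63 is above the equilibrium price 46, so it binds.
At p = 63: qd = 493 - 7·63 = 52 and qs = 5·63 - 59 = 256.
Consumer surplus without the control is ½ · (493/7 - 46) · 171 = 29241/14.
With the floor, consumers buy 52 units at 63, so CS = ½ · (493/7 - 63) · 52 = 1352/7.
Change in consumer surplus = 1352/7 - 29241/14 = -1895.5.

-1895.5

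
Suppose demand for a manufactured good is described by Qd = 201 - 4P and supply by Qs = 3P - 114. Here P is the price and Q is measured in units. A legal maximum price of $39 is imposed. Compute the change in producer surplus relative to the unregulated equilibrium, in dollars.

Equilibrium: 201 - 4P = 3P - 114, so 315 = 7P and P* = 45, Q* = 21.
Since 39 < 45, the ceiling is binding.
At P = 39: Qd = 201 - 4·39 = 45 and Qs = 3·39 - 114 = 3.
Producer surplus without the control is ½ · (45 - 38) · 21 = 73.5.
With the ceiling, producers sell 3 units at 39, so PS = ½ · (39 - 38) · 3 = 1.5.
Change in producer surplus = 1.5 - 73.5 = -72.

-72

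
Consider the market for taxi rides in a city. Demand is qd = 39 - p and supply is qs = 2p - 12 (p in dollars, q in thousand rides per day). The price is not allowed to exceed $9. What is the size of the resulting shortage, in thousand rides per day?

24

Setting quantity demanded equal to quantity supplied, 39 - p = 2p - 12, gives p* = 17 and q* = 22.
The ceiling of 9 is below the equilibrium price 17, so it binds.
At p = 9: qd = 39 - 9 = 30 and qs = 2·9 - 12 = 6.
Shortage = qd - qs = 30 - 6 = 24.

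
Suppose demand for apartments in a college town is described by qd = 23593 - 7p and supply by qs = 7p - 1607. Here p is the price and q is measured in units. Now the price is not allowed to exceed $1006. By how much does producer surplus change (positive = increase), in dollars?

-6521916

Setting quantity demanded equal to quantity supplied, 23593 - 7p = 7p - 1607, gives p* = 1800 and q* = 10993.
Since 1006 < 1800, the ceiling is binding.
At p = 1006: qd = 23593 - 7·1006 = 16551 and qs = 7·1006 - 1607 = 5435.
Producer surplus without the control is ½ · (1800 - 1607/7) · 10993 = 120846049/14.
With the ceiling, producers sell 5435 units at 1006, so PS = ½ · (1006 - 1607/7) · 5435 = 29539225/14.
Change in producer surplus = 29539225/14 - 120846049/14 = -6521916.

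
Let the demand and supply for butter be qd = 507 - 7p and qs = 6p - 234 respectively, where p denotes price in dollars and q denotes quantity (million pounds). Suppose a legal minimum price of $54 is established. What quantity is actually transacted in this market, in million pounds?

108

Equilibrium: 507 - 7p = 6p - 234, so 741 = 13p and p* = 57, q* = 108.
The floor of 54 is below the equilibrium price 57, so it is not binding; the market clears at p* = 57, q* = 108.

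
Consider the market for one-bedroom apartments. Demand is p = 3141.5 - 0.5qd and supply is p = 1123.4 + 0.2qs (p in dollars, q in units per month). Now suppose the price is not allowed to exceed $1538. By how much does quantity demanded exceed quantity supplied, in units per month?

Rearranging demand gives qd = 6283 - 2p; rearranging supply gives qs = 5p - 5617. Without the control the market clears where 6283 - 2p = 5p - 5617, i.e. p* = 1700 and q* = 2883.
Since 1538 < 1700, the ceiling is binding.
At p = 1538: qd = 6283 - 2·1538 = 3207 and qs = 5·1538 - 5617 = 2073.
Shortage = qd - qs = 3207 - 2073 = 1134.

1134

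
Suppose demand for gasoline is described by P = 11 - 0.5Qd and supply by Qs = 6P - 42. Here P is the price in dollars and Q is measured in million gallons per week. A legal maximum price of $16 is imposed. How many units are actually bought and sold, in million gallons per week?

6

Rearranging demand gives Qd = 22 - 2P. In a free market, 22 - 2P = 6P - 42 gives the equilibrium P* = 8, Q* = 6.
The ceiling of 16 is above the equilibrium price 8, so it is not binding; the market clears at P* = 8, Q* = 6.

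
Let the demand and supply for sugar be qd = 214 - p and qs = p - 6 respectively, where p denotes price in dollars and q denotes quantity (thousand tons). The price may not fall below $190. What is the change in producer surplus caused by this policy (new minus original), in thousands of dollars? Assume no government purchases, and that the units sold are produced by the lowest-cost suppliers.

Setting quantity demanded equal to quantity supplied, 214 - p = p - 6, gives p* = 110 and q* = 104.
The floor of 190 is above the equilibrium price 110, so it binds.
At p = 190: qd = 214 - 190 = 24 and qs = 190 - 6 = 184.
Producer surplus without the control is ½ · (110 - 6) · 104 = 5408.
With the floor, 24 units are sold at 190. The supply price at q = 24 is 30, so PS = ½ · [(190 - 6) + (190 - 30)] · 24 = 4128.
Change in producer surplus = 4128 - 5408 = -1280.

-1280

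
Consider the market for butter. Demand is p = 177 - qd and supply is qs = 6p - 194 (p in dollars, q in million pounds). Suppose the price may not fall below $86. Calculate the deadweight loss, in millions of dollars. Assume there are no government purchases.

Rearranging demand gives qd = 177 - p. Setting quantity demanded equal to quantity supplied, 177 - p = 6p - 194, gives p* = 53 and q* = 124.
The floor of 86 is above the equilibrium price 53, so it binds.
At p = 86: qd = 177 - 86 = 91 and qs = 6·86 - 194 = 322.
Quantity traded falls to 91. At q = 91 the demand price is 177 - 91 = 86 and the supply price is (194 + 91)/6 = 47.5.
Deadweight loss = ½ · (86 - 47.5) · (124 - 91) = ½ · 38.5 · 33 = 635.25.

635.25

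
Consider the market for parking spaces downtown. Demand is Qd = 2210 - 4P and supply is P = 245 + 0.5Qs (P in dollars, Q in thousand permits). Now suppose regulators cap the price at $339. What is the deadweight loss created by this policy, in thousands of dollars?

18481.5

Rearranging supply gives Qs = 2P - 490. In a free market, 2210 - 4P = 2P - 490 gives the equilibrium P* = 450, Q* = 410.
Since 339 < 450, the ceiling is binding.
At P = 339: Qd = 2210 - 4·339 = 854 and Qs = 2·339 - 490 = 188.
Quantity traded falls to 188. At Q = 188 the demand price is (2210 - 188)/4 = 505.5 and the supply price is (490 + 188)/2 = 339.
Deadweight loss = ½ · (505.5 - 339) · (410 - 188) = ½ · 166.5 · 222 = 18481.5.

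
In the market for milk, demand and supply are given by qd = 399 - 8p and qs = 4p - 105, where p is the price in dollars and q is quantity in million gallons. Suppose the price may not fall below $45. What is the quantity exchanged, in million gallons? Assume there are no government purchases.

Equilibrium: 399 - 8p = 4p - 105, so 504 = 12p and p* = 42, q* = 63.
Because the floor (45) lies above the market-clearing price, it is binding.
At p = 45: qd = 399 - 8·45 = 39 and qs = 4·45 - 105 = 75.
The quantity actually transacted is the short side, demand: 39.

39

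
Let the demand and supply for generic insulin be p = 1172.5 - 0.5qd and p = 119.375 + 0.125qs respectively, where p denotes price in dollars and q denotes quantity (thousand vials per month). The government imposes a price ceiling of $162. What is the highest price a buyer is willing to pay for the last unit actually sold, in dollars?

Rearranging demand gives qd = 2345 - 2p; rearranging supply gives qs = 8p - 955. Without the control the market clears where 2345 - 2p = 8p - 955, i.e. p* = 330 and q* = 1685.
Because the ceiling (162) lies below the market-clearing price, it is binding.
At p = 162: qd = 2345 - 2·162 = 2021 and qs = 8·162 - 955 = 341.
Only 341 units reach the market. On the demand curve, the marginal buyer's willingness to pay at q = 341 is (2345 - 341)/2 = 1002.

1002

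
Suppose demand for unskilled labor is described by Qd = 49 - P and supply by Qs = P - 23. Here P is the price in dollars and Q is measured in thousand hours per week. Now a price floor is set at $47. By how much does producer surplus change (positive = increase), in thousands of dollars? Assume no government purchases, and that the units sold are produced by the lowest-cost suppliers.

Equilibrium: 49 - P = P - 23, so 72 = 2P and P* = 36, Q* = 13.
Since 47 > 36, the floor is binding.
At P = 47: Qd = 49 - 47 = 2 and Qs = 47 - 23 = 24.
Producer surplus without the control is ½ · (36 - 23) · 13 = 84.5.
With the floor, 2 units are sold at 47. The supply price at Q = 2 is 25, so PS = ½ · [(47 - 23) + (47 - 25)] · 2 = 46.
Change in producer surplus = 46 - 84.5 = -38.5.

-38.5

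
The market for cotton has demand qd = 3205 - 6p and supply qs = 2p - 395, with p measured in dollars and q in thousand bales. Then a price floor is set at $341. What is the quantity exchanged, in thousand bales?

505

Setting quantity demanded equal to quantity supplied, 3205 - 6p = 2p - 395, gives p* = 450 and q* = 505.
Since 341 is below p* = 450, the floor does not bind and the free-market outcome prevails.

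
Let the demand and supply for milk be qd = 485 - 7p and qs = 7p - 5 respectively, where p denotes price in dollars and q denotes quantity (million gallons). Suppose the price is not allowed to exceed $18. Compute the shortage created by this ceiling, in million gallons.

238

In a free market, 485 - 7p = 7p - 5 gives the equilibrium p* = 35, q* = 240.
Because the ceiling (18) lies below the market-clearing price, it is binding.
At p = 18: qd = 485 - 7·18 = 359 and qs = 7·18 - 5 = 121.
Shortage = qd - qs = 359 - 121 = 238.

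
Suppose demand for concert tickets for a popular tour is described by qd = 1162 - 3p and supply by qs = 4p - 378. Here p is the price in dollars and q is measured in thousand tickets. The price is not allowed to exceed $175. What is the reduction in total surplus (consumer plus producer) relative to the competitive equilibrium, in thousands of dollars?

Equilibrium: 1162 - 3p = 4p - 378, so 1540 = 7p and p* = 220, q* = 502.
The ceiling of 175 is below the equilibrium price 220, so it binds.
At p = 175: qd = 1162 - 3·175 = 637 and qs = 4·175 - 378 = 322.
Quantity traded falls to 322. At q = 322 the demand price is (1162 - 322)/3 = 280 and the supply price is (378 + 322)/4 = 175.
Deadweight loss = ½ · (280 - 175) · (502 - 322) = ½ · 105 · 180 = 9450.

9450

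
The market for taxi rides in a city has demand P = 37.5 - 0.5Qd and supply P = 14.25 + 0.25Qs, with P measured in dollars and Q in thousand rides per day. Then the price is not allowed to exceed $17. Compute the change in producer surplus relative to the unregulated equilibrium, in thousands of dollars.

-105

Rearranging demand gives Qd = 75 - 2P; rearranging supply gives Qs = 4P - 57. Setting quantity demanded equal to quantity supplied, 75 - 2P = 4P - 57, gives P* = 22 and Q* = 31.
Because the ceiling (17) lies below the market-clearing price, it is binding.
At P = 17: Qd = 75 - 2·17 = 41 and Qs = 4·17 - 57 = 11.
Producer surplus without the control is ½ · (22 - 14.25) · 31 = 120.125.
With the ceiling, producers sell 11 units at 17, so PS = ½ · (17 - 14.25) · 11 = 15.125.
Change in producer surplus = 15.125 - 120.125 = -105.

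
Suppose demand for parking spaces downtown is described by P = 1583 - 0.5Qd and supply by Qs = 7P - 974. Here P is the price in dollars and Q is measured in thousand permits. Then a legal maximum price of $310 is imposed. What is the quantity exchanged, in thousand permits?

Rearranging demand gives Qd = 3166 - 2P. Without the control the market clears where 3166 - 2P = 7P - 974, i.e. P* = 460 and Q* = 2246.
Since 310 < 460, the ceiling is binding.
At P = 310: Qd = 3166 - 2·310 = 2546 and Qs = 7·310 - 974 = 1196.
The quantity actually transacted is the short side, supply: 1196.

1196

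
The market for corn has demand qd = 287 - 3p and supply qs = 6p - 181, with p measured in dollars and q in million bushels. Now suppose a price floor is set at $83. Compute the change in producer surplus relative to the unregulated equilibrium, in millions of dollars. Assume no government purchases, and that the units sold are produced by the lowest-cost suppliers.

Equilibrium: 287 - 3p = 6p - 181, so 468 = 9p and p* = 52, q* = 131.
Since 83 > 52, the floor is binding.
At p = 83: qd = 287 - 3·83 = 38 and qs = 6·83 - 181 = 317.
Producer surplus without the control is ½ · (52 - 181/6) · 131 = 17161/12.
With the floor, 38 units are sold at 83. The supply price at q = 38 is 36.5, so PS = ½ · [(83 - 181/6) + (83 - 36.5)] · 38 = 5662/3.
Change in producer surplus = 5662/3 - 17161/12 = 457.25.

457.25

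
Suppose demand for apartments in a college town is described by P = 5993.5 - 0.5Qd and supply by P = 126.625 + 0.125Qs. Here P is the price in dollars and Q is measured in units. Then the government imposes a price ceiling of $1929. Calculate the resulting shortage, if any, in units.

Rearranging demand gives Qd = 11987 - 2P; rearranging supply gives Qs = 8P - 1013. Without the control the market clears where 11987 - 2P = 8P - 1013, i.e. P* = 1300 and Q* = 9387.
The ceiling of 1929 is above the equilibrium price 1300, so it is not binding; the market clears at P* = 1300, Q* = 9387.
Since the control does not bind, there is no shortage.

0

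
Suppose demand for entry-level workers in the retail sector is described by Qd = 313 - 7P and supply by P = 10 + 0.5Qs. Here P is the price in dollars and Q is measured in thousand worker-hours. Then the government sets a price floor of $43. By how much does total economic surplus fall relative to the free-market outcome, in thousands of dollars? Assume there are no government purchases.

Rearranging supply gives Qs = 2P - 20. Without the control the market clears where 313 - 7P = 2P - 20, i.e. P* = 37 and Q* = 54.
The floor of 43 is above the equilibrium price 37, so it binds.
At P = 43: Qd = 313 - 7·43 = 12 and Qs = 2·43 - 20 = 66.
Quantity traded falls to 12. At Q = 12 the demand price is (313 - 12)/7 = 43 and the supply price is (20 + 12)/2 = 16.
Deadweight loss = ½ · (43 - 16) · (54 - 12) = ½ · 27 · 42 = 567.

567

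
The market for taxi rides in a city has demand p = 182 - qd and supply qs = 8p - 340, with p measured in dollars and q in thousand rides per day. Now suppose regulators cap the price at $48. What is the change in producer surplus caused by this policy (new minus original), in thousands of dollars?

-840

Rearranging demand gives qd = 182 - p. In a free market, 182 - p = 8p - 340 gives the equilibrium p* = 58, q* = 124.
Since 48 < 58, the ceiling is binding.
At p = 48: qd = 182 - 48 = 134 and qs = 8·48 - 340 = 44.
Producer surplus without the control is ½ · (58 - 42.5) · 124 = 961.
With the ceiling, producers sell 44 units at 48, so PS = ½ · (48 - 42.5) · 44 = 121.
Change in producer surplus = 121 - 961 = -840.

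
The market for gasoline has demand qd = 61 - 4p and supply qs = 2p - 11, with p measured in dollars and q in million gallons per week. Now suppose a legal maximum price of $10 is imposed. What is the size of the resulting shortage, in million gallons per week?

Without the control the market clears where 61 - 4p = 2p - 11, i.e. p* = 12 and q* = 13.
Because the ceiling (10) lies below the market-clearing price, it is binding.
At p = 10: qd = 61 - 4·10 = 21 and qs = 2·10 - 11 = 9.
Shortage = qd - qs = 21 - 9 = 12.

12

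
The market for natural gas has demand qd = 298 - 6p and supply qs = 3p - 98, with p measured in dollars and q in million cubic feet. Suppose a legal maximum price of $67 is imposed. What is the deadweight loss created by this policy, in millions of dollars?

0

Equilibrium: 298 - 6p = 3p - 98, so 396 = 9p and p* = 44, q* = 34.
The ceiling of 67 is above the equilibrium price 44, so it is not binding; the market clears at p* = 44, q* = 34.
Since the control does not bind, no trades are prevented and deadweight loss is zero.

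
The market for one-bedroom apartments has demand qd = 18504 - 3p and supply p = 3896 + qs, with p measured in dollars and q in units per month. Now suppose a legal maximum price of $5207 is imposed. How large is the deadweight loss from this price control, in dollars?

Rearranging supply gives qs = p - 3896. Equilibrium: 18504 - 3p = p - 3896, so 22400 = 4p and p* = 5600, q* = 1704.
Since 5207 < 5600, the ceiling is binding.
At p = 5207: qd = 18504 - 3·5207 = 2883 and qs = 5207 - 3896 = 1311.
Quantity traded falls to 1311. At q = 1311 the demand price is (18504 - 1311)/3 = 5731 and the supply price is 3896 + 1311 = 5207.
Deadweight loss = ½ · (5731 - 5207) · (1704 - 1311) = ½ · 524 · 393 = 102966.

102966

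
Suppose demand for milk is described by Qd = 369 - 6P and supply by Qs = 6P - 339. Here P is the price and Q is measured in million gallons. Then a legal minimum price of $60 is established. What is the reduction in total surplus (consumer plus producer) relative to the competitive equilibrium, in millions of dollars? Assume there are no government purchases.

6

In a free market, 369 - 6P = 6P - 339 gives the equilibrium P* = 59, Q* = 15.
The floor of 60 is above the equilibrium price 59, so it binds.
At P = 60: Qd = 369 - 6·60 = 9 and Qs = 6·60 - 339 = 21.
Quantity traded falls to 9. At Q = 9 the demand price is (369 - 9)/6 = 60 and the supply price is (339 + 9)/6 = 58.
Deadweight loss = ½ · (60 - 58) · (15 - 9) = ½ · 2 · 6 = 6.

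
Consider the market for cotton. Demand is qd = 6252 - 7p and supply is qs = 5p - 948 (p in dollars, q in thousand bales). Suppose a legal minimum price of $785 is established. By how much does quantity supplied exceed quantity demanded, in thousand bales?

Without the control the market clears where 6252 - 7p = 5p - 948, i.e. p* = 600 and q* = 2052.
Because the floor (785) lies above the market-clearing price, it is binding.
At p = 785: qd = 6252 - 7·785 = 757 and qs = 5·785 - 948 = 2977.
Surplus = qs - qd = 2977 - 757 = 2220.

2220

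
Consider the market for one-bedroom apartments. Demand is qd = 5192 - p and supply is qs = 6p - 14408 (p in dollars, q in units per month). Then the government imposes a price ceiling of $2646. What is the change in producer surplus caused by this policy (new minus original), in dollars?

Without the control the market clears where 5192 - p = 6p - 14408, i.e. p* = 2800 and q* = 2392.
The ceiling of 2646 is below the equilibrium price 2800, so it binds.
At p = 2646: qd = 5192 - 2646 = 2546 and qs = 6·2646 - 14408 = 1468.
Producer surplus without the control is ½ · (2800 - 7204/3) · 2392 = 1430416/3.
With the ceiling, producers sell 1468 units at 2646, so PS = ½ · (2646 - 7204/3) · 1468 = 538756/3.
Change in producer surplus = 538756/3 - 1430416/3 = -297220.

-297220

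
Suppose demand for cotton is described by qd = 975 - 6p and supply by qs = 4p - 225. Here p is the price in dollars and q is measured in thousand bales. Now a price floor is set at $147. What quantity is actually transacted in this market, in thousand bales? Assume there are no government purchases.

Equilibrium: 975 - 6p = 4p - 225, so 1200 = 10p and p* = 120, q* = 255.
Because the floor (147) lies above the market-clearing price, it is binding.
At p = 147: qd = 975 - 6·147 = 93 and qs = 4·147 - 225 = 363.
The quantity actually transacted is the short side, demand: 93.

93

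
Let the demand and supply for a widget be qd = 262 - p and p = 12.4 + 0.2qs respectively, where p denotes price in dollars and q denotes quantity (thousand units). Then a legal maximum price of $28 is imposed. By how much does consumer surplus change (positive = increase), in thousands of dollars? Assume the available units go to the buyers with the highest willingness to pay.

-6422

Rearranging supply gives qs = 5p - 62. In a free market, 262 - p = 5p - 62 gives the equilibrium p* = 54, q* = 208.
The ceiling of 28 is below the equilibrium price 54, so it binds.
At p = 28: qd = 262 - 28 = 234 and qs = 5·28 - 62 = 78.
Consumer surplus without the control is ½ · (262 - 54) · 208 = 21632.
With the ceiling, 78 units are sold at 28 (assume they go to the highest-value buyers). The demand price at q = 78 is 184, so CS = ½ · [(262 - 28) + (184 - 28)] · 78 = 15210.
Change in consumer surplus = 15210 - 21632 = -6422.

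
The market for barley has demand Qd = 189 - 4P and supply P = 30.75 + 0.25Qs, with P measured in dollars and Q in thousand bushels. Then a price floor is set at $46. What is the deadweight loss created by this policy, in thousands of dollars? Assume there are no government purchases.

Rearranging supply gives Qs = 4P - 123. In a free market, 189 - 4P = 4P - 123 gives the equilibrium P* = 39, Q* = 33.
The floor of 46 is above the equilibrium price 39, so it binds.
At P = 46: Qd = 189 - 4·46 = 5 and Qs = 4·46 - 123 = 61.
Quantity traded falls to 5. At Q = 5 the demand price is (189 - 5)/4 = 46 and the supply price is (123 + 5)/4 = 32.
Deadweight loss = ½ · (46 - 32) · (33 - 5) = ½ · 14 · 28 = 196.

196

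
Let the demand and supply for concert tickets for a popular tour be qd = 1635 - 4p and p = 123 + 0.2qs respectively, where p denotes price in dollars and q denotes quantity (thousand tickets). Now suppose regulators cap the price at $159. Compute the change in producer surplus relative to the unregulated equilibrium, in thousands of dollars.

-37082.5

Rearranging supply gives qs = 5p - 615. Without the control the market clears where 1635 - 4p = 5p - 615, i.e. p* = 250 and q* = 635.
Because the ceiling (159) lies below the market-clearing price, it is binding.
At p = 159: qd = 1635 - 4·159 = 999 and qs = 5·159 - 615 = 180.
Producer surplus without the control is ½ · (250 - 123) · 635 = 40322.5.
With the ceiling, producers sell 180 units at 159, so PS = ½ · (159 - 123) · 180 = 3240.
Change in producer surplus = 3240 - 40322.5 = -37082.5.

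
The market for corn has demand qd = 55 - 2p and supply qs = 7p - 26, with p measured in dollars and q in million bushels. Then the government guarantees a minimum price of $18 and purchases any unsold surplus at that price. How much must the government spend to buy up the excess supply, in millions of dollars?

Without the control the market clears where 55 - 2p = 7p - 26, i.e. p* = 9 and q* = 37.
Because the floor (18) lies above the market-clearing price, it is binding.
At p = 18: qd = 55 - 2·18 = 19 and qs = 7·18 - 26 = 100.
Surplus = qs - qd = 81.
Government expenditure = surplus × support price = 81 × 18 = 1458.

1458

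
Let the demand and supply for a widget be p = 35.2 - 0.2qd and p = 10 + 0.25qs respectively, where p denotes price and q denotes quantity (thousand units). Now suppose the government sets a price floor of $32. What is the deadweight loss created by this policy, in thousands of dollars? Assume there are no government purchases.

Rearranging demand gives qd = 176 - 5p; rearranging supply gives qs = 4p - 40. Equilibrium: 176 - 5p = 4p - 40, so 216 = 9p and p* = 24, q* = 56.
The floor of 32 is above the equilibrium price 24, so it binds.
At p = 32: qd = 176 - 5·32 = 16 and qs = 4·32 - 40 = 88.
Quantity traded falls to 16. At q = 16 the demand price is (176 - 16)/5 = 32 and the supply price is (40 + 16)/4 = 14.
Deadweight loss = ½ · (32 - 14) · (56 - 16) = ½ · 18 · 40 = 360.

360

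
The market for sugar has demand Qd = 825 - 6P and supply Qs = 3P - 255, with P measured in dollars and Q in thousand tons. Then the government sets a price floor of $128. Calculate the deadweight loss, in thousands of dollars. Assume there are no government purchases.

576

Equilibrium: 825 - 6P = 3P - 255, so 1080 = 9P and P* = 120, Q* = 105.
Because the floor (128) lies above the market-clearing price, it is binding.
At P = 128: Qd = 825 - 6·128 = 57 and Qs = 3·128 - 255 = 129.
Quantity traded falls to 57. At Q = 57 the demand price is (825 - 57)/6 = 128 and the supply price is (255 + 57)/3 = 104.
Deadweight loss = ½ · (128 - 104) · (105 - 57) = ½ · 24 · 48 = 576.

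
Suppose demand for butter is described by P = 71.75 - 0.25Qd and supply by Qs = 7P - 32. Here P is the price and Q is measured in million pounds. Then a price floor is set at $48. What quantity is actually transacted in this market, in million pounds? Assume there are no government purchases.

95

Rearranging demand gives Qd = 287 - 4P. Setting quantity demanded equal to quantity supplied, 287 - 4P = 7P - 32, gives P* = 29 and Q* = 171.
The floor of 48 is above the equilibrium price 29, so it binds.
At P = 48: Qd = 287 - 4·48 = 95 and Qs = 7·48 - 32 = 304.
The quantity actually transacted is the short side, demand: 95.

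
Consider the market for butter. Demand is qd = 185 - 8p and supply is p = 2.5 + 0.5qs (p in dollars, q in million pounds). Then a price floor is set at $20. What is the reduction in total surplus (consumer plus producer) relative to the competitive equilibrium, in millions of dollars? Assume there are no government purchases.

20

Rearranging supply gives qs = 2p - 5. Setting quantity demanded equal to quantity supplied, 185 - 8p = 2p - 5, gives p* = 19 and q* = 33.
The floor of 20 is above the equilibrium price 19, so it binds.
At p = 20: qd = 185 - 8·20 = 25 and qs = 2·20 - 5 = 35.
Quantity traded falls to 25. At q = 25 the demand price is (185 - 25)/8 = 20 and the supply price is (5 + 25)/2 = 15.
Deadweight loss = ½ · (20 - 15) · (33 - 25) = ½ · 5 · 8 = 20.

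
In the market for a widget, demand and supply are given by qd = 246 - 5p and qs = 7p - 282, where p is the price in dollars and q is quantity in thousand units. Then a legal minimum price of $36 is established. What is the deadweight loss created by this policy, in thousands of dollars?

0

Setting quantity demanded equal to quantity supplied, 246 - 5p = 7p - 282, gives p* = 44 and q* = 26.
The floor of 36 is below the equilibrium price 44, so it is not binding; the market clears at p* = 44, q* = 26.
Since the control does not bind, no trades are prevented and deadweight loss is zero.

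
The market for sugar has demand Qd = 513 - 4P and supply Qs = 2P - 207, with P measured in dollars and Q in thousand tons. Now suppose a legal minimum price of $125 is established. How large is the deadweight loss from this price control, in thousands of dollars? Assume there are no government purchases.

150

Setting quantity demanded equal to quantity supplied, 513 - 4P = 2P - 207, gives P* = 120 and Q* = 33.
Since 125 > 120, the floor is binding.
At P = 125: Qd = 513 - 4·125 = 13 and Qs = 2·125 - 207 = 43.
Quantity traded falls to 13. At Q = 13 the demand price is (513 - 13)/4 = 125 and the supply price is (207 + 13)/2 = 110.
Deadweight loss = ½ · (125 - 110) · (33 - 13) = ½ · 15 · 20 = 150.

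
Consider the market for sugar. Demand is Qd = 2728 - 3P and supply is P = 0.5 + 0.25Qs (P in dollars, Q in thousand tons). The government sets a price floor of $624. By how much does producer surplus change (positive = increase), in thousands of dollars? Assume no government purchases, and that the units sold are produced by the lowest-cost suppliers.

138703.5

Rearranging supply gives Qs = 4P - 2. In a free market, 2728 - 3P = 4P - 2 gives the equilibrium P* = 390, Q* = 1558.
Since 624 > 390, the floor is binding.
At P = 624: Qd = 2728 - 3·624 = 856 and Qs = 4·624 - 2 = 2494.
Producer surplus without the control is ½ · (390 - 0.5) · 1558 = 303420.5.
With the floor, 856 units are sold at 624. The supply price at Q = 856 is 214.5, so PS = ½ · [(624 - 0.5) + (624 - 214.5)] · 856 = 442124.
Change in producer surplus = 442124 - 303420.5 = 138703.5.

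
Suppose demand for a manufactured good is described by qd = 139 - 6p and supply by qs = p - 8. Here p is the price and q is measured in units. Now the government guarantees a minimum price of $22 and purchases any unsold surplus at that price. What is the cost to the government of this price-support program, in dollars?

Setting quantity demanded equal to quantity supplied, 139 - 6p = p - 8, gives p* = 21 and q* = 13.
The floor of 22 is above the equilibrium price 21, so it binds.
At p = 22: qd = 139 - 6·22 = 7 and qs = 22 - 8 = 14.
Surplus = qs - qd = 7.
Government expenditure = surplus × support price = 7 × 22 = 154.

154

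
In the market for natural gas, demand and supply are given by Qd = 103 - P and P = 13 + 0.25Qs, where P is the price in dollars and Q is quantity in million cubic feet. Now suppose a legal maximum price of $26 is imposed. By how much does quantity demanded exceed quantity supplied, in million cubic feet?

Rearranging supply gives Qs = 4P - 52. Without the control the market clears where 103 - P = 4P - 52, i.e. P* = 31 and Q* = 72.
The ceiling of 26 is below the equilibrium price 31, so it binds.
At P = 26: Qd = 103 - 26 = 77 and Qs = 4·26 - 52 = 52.
Shortage = Qd - Qs = 77 - 52 = 25.

25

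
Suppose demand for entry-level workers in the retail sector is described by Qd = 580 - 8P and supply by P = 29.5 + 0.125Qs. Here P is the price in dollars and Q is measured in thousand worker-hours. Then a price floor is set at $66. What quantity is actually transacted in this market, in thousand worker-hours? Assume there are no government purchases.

Rearranging supply gives Qs = 8P - 236. Setting quantity demanded equal to quantity supplied, 580 - 8P = 8P - 236, gives P* = 51 and Q* = 172.
Because the floor (66) lies above the market-clearing price, it is binding.
At P = 66: Qd = 580 - 8·66 = 52 and Qs = 8·66 - 236 = 292.
The quantity actually transacted is the short side, demand: 52.

52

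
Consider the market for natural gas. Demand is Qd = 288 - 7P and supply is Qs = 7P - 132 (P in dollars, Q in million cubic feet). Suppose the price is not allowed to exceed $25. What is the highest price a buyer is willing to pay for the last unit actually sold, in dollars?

35

Without the control the market clears where 288 - 7P = 7P - 132, i.e. P* = 30 and Q* = 78.
The ceiling of 25 is below the equilibrium price 30, so it binds.
At P = 25: Qd = 288 - 7·25 = 113 and Qs = 7·25 - 132 = 43.
Only 43 units reach the market. On the demand curve, the marginal buyer's willingness to pay at Q = 43 is (288 - 43)/7 = 35.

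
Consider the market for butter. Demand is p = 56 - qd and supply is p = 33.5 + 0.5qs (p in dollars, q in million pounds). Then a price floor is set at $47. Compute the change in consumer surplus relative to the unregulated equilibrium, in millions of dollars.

Rearranging demand gives qd = 56 - p; rearranging supply gives qs = 2p - 67. Equilibrium: 56 - p = 2p - 67, so 123 = 3p and p* = 41, q* = 15.
Because the floor (47) lies above the market-clearing price, it is binding.
At p = 47: qd = 56 - 47 = 9 and qs = 2·47 - 67 = 27.
Consumer surplus without the control is ½ · (56 - 41) · 15 = 112.5.
With the floor, consumers buy 9 units at 47, so CS = ½ · (56 - 47) · 9 = 40.5.
Change in consumer surplus = 40.5 - 112.5 = -72.

-72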